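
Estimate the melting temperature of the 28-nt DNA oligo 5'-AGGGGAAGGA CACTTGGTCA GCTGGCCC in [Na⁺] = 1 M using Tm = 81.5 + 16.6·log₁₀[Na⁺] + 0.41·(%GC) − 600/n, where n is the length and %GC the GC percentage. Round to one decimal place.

86.4°C

Length n = 28. Counting bases: A=6, G=11, T=4, C=7
G+C = 18, so %GC = 18/28 × 100 = 64.286%
Salt term: 16.6 × (0) = 0
GC term: 0.41 × 64.286 = 26.357; length term: −600/28 = −21.429
Tm = 81.5 + (0) + 26.357 − 21.429 = 86.428 → 86.4°C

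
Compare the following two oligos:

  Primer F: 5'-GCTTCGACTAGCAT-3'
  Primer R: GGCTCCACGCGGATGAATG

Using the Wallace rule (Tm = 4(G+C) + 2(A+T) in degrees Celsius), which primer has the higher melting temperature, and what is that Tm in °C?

Primer F: A+T=7, G+C=7 → Tm = 2(7)+4(7) = 42°C
Primer R: A+T=7, G+C=12 → Tm = 2(7)+4(12) = 62°C
42°C vs 62°C → primer R is higher.

Primer R, 62°C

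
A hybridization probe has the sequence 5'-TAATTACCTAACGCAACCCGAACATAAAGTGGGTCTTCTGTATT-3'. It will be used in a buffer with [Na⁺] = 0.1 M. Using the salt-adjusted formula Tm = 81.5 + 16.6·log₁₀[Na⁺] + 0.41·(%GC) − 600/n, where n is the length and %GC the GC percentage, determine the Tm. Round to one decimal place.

Length n = 44. Scanning the sequence gives T=13, C=10, G=7, A=14.
G+C = 17, so %GC = 17/44 × 100 = 38.636%
Salt term: 16.6 × (-1) = -16.6
GC term: 0.41 × 38.636 = 15.841; length term: −600/44 = −13.636
Tm = 81.5 + (-16.6) + 15.841 − 13.636 = 67.105 → 67.1°C

67.1°C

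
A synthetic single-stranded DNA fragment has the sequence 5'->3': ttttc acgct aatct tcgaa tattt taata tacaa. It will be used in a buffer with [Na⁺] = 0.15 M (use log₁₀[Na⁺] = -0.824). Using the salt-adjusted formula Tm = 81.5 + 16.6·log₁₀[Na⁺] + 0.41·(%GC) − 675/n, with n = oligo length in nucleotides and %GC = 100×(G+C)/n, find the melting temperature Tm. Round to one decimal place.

57.9°C

Length n = 35. Scanning the sequence gives A=12, C=6, G=2, T=15.
G+C = 8, so %GC = 8/35 × 100 = 22.857%
Salt term: 16.6 × (-0.824) = -13.678
GC term: 0.41 × 22.857 = 9.371; length term: −675/35 = −19.286
Tm = 81.5 + (-13.678) + 9.371 − 19.286 = 57.907 → 57.9°C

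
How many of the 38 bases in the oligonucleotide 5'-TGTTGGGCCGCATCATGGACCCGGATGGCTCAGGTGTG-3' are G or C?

C=9, G=15, A=5, T=9
G+C = 15 + 9 = 24

24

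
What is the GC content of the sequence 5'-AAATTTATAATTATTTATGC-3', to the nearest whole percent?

10%

G=1, A=8, T=10, C=1
G+C = 1 + 1 = 2 out of 20 bases
%GC = 2/20 × 100 = 10% ≈ 10%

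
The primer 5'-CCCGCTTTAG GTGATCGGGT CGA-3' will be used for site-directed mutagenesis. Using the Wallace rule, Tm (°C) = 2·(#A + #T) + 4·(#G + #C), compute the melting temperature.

Counting bases: T=6, C=6, A=3, G=8
A+T = 9, G+C = 14
Tm = 4·14 + 2·9 = 56 + 18 = 74°C

74°C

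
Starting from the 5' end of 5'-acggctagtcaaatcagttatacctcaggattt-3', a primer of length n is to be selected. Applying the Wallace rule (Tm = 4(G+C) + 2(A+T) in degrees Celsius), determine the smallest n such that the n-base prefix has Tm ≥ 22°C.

n = 7

First 6 bases: ACGGCT → Tm = 20°C (< 22°C)
First 7 bases: ACGGCTA → Tm = 22°C (≥ 22°C)
Each additional base adds 2°C (A/T) or 4°C (G/C), so Tm is non-decreasing in n; n = 7 is the first length to reach 22°C.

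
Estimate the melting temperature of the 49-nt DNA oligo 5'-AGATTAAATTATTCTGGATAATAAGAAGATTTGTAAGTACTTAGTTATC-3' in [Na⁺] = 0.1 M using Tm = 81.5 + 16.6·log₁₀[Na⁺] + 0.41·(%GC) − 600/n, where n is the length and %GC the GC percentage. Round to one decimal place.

Length n = 49. Scanning the sequence gives T=19, G=8, A=19, C=3.
G+C = 11, so %GC = 11/49 × 100 = 22.449%
Salt term: 16.6 × (-1) = -16.6
GC term: 0.41 × 22.449 = 9.204; length term: −600/49 = −12.245
Tm = 81.5 + (-16.6) + 9.204 − 12.245 = 61.859 → 61.9°C

61.9°C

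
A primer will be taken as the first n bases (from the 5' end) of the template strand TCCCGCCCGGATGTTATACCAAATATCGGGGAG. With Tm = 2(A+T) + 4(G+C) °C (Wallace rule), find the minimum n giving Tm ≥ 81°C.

n = 28

First 27 bases: TCCCGCCCGGATGTTATACCAAATATC → Tm = 80°C (< 81°C)
First 28 bases: TCCCGCCCGGATGTTATACCAAATATCG → Tm = 84°C (≥ 81°C)
Since every base adds ≥2°C, Tm only increases with n, so the threshold is first crossed at n = 28.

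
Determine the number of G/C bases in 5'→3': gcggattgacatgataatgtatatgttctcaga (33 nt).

12

Base counts: T=11, G=8, A=10, C=4
Total G or C: 8 + 4 = 12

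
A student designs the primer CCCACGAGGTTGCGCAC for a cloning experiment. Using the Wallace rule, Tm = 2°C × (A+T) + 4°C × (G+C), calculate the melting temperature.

58°C

Scanning the sequence gives C=7, G=5, A=3, T=2.
AT pairs contribute 5, GC pairs contribute 12.
Tm = 4·12 + 2·5 = 48 + 10 = 58°C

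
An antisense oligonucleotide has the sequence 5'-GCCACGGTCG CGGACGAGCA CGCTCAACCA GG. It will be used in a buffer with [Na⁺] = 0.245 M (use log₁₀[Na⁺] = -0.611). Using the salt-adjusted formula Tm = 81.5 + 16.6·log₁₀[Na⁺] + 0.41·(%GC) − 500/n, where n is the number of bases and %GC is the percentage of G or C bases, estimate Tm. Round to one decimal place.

Length n = 32. Base counts: G=11, A=7, C=12, T=2
G+C = 23, so %GC = 23/32 × 100 = 71.875%
Salt term: 16.6 × (-0.611) = -10.143
GC term: 0.41 × 71.875 = 29.469; length term: −500/32 = −15.625
Tm = 81.5 + (-10.143) + 29.469 − 15.625 = 85.201 → 85.2°C

85.2°C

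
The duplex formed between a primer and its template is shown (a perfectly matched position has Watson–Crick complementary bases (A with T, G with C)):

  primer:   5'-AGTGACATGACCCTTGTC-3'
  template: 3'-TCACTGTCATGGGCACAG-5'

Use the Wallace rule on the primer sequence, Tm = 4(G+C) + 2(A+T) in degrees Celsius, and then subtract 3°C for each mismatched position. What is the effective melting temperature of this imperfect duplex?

Primer base counts: A=4, T=5, G=4, C=5 → A+T=9, G+C=9
Perfect-match Tm = 2(9) + 4(9) = 18 + 36 = 54°C
Mismatches (positions where the bases are not complementary): 3 (at positions 8, 9, 14)
Effective Tm = 54 − 3×3 = 54 − 9 = 45°C

45°C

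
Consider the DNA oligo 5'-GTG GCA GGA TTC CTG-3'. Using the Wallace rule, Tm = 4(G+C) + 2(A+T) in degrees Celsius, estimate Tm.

C=3, A=2, T=4, G=6
AT pairs contribute 6, GC pairs contribute 9.
Tm = 2(6) + 4(9) = 12 + 36 = 48°C

48°C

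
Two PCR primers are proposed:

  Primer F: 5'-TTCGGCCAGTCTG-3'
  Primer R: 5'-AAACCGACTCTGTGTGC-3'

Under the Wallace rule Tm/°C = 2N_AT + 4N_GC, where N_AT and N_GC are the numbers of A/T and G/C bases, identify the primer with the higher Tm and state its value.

Primer R, 52°C

Primer F: A+T=5, G+C=8 → Tm = 2(5)+4(8) = 42°C
Primer R: A+T=8, G+C=9 → Tm = 2(8)+4(9) = 52°C
42°C vs 52°C → primer R is higher.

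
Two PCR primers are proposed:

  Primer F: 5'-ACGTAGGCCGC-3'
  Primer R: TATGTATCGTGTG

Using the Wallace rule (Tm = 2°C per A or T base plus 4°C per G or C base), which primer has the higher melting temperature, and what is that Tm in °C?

Primer F: A+T=3, G+C=8 → Tm = 2(3)+4(8) = 38°C
Primer R: A+T=8, G+C=5 → Tm = 2(8)+4(5) = 36°C
38°C vs 36°C → primer F is higher.

Primer F, 38°C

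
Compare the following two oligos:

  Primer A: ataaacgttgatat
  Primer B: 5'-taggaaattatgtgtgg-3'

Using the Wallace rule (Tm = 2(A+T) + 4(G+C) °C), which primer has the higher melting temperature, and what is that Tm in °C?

Primer A: A+T=11, G+C=3 → Tm = 2(11)+4(3) = 34°C
Primer B: A+T=11, G+C=6 → Tm = 2(11)+4(6) = 46°C
34°C vs 46°C → primer B is higher.

Primer B, 46°C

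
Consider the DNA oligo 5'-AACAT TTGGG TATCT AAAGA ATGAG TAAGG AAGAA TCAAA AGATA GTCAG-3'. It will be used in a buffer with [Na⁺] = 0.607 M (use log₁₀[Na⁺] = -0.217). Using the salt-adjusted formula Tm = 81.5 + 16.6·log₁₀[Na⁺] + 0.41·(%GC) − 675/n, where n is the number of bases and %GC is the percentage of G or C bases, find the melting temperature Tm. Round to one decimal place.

77.5°C

Length n = 50. T=11, G=12, A=23, C=4
G+C = 16, so %GC = 16/50 × 100 = 32%
Salt term: 16.6 × (-0.217) = -3.602
GC term: 0.41 × 32 = 13.12; length term: −675/50 = −13.5
Tm = 81.5 + (-3.602) + 13.12 − 13.5 = 77.518 → 77.5°C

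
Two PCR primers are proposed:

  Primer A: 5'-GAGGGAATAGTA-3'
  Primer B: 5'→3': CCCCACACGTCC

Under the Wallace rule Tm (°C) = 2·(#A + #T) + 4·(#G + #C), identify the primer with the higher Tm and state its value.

Primer A: A+T=7, G+C=5 → Tm = 2(7)+4(5) = 34°C
Primer B: A+T=3, G+C=9 → Tm = 2(3)+4(9) = 42°C
34°C vs 42°C → primer B is higher.

Primer B, 42°C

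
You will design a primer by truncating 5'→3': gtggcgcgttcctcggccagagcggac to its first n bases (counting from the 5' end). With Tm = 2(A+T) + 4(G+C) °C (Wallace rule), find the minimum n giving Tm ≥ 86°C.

First 24 bases: GTGGCGCGTTCCTCGGCCAGAGCG → Tm = 84°C (< 86°C)
First 25 bases: GTGGCGCGTTCCTCGGCCAGAGCGG → Tm = 88°C (≥ 86°C)
Since every base adds ≥2°C, Tm only increases with n, so the threshold is first crossed at n = 25.

n = 25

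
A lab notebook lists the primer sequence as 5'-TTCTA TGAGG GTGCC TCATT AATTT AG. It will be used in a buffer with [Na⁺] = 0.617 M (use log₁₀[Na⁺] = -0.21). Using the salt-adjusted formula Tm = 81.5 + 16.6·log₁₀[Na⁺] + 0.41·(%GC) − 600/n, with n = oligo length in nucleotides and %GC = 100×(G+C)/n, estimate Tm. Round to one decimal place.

Length n = 27. Scanning the sequence gives C=4, T=11, G=6, A=6.
G+C = 10, so %GC = 10/27 × 100 = 37.037%
Salt term: 16.6 × (-0.21) = -3.486
GC term: 0.41 × 37.037 = 15.185; length term: −600/27 = −22.222
Tm = 81.5 + (-3.486) + 15.185 − 22.222 = 70.977 → 71.0°C

71.0°C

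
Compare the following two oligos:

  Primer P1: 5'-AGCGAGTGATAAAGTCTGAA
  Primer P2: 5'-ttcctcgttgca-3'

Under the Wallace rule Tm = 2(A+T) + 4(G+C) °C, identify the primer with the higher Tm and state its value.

Primer P1, 56°C

Primer P1: A+T=12, G+C=8 → Tm = 2(12)+4(8) = 56°C
Primer P2: A+T=6, G+C=6 → Tm = 2(6)+4(6) = 36°C
56°C vs 36°C → primer P1 is higher.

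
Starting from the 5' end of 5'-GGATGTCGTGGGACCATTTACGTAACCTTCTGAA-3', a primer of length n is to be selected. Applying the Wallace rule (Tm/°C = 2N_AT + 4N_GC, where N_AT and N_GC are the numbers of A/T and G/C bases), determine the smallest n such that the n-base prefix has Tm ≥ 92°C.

First 30 bases: GGATGTCGTGGGACCATTTACGTAACCTTC → Tm = 90°C (< 92°C)
First 31 bases: GGATGTCGTGGGACCATTTACGTAACCTTCT → Tm = 92°C (≥ 92°C)
Each additional base adds 2°C (A/T) or 4°C (G/C), so Tm is non-decreasing in n; n = 31 is the first length to reach 92°C.

n = 31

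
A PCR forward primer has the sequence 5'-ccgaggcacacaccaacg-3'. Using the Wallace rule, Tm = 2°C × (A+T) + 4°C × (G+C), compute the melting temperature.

Scanning the sequence gives T=0, A=6, G=4, C=8.
AT pairs contribute 6, GC pairs contribute 12.
Tm = 4·12 + 2·6 = 48 + 12 = 60°C

60°C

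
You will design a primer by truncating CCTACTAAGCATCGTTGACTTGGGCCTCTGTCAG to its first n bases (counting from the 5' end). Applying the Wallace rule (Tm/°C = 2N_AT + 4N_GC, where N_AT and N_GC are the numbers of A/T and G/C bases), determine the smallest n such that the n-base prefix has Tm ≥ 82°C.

n = 27

First 26 bases: CCTACTAAGCATCGTTGACTTGGGCC → Tm = 80°C (< 82°C)
First 27 bases: CCTACTAAGCATCGTTGACTTGGGCCT → Tm = 82°C (≥ 82°C)
Each additional base adds 2°C (A/T) or 4°C (G/C), so Tm is non-decreasing in n; n = 27 is the first length to reach 82°C.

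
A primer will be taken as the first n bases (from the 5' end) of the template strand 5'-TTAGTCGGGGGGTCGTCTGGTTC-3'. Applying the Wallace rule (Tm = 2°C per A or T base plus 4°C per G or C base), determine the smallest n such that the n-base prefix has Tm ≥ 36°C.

First 10 bases: TTAGTCGGGG → Tm = 32°C (< 36°C)
First 11 bases: TTAGTCGGGGG → Tm = 36°C (≥ 36°C)
Each additional base adds 2°C (A/T) or 4°C (G/C), so Tm is non-decreasing in n; n = 11 is the first length to reach 36°C.

n = 11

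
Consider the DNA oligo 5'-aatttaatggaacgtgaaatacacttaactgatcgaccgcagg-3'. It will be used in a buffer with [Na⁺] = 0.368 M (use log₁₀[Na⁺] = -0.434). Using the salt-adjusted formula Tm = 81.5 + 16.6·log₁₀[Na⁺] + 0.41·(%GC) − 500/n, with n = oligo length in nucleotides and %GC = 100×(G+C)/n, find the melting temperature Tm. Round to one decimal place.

Length n = 43. Scanning the sequence gives A=16, T=10, G=9, C=8.
G+C = 17, so %GC = 17/43 × 100 = 39.535%
Salt term: 16.6 × (-0.434) = -7.204
GC term: 0.41 × 39.535 = 16.209; length term: −500/43 = −11.628
Tm = 81.5 + (-7.204) + 16.209 − 11.628 = 78.877 → 78.9°C

78.9°C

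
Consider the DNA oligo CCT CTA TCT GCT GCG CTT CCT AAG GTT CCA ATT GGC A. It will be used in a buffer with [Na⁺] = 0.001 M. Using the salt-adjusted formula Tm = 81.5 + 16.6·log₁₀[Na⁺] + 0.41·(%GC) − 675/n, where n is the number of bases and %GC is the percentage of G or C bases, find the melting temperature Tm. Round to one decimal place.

Length n = 37. Base counts: T=12, G=7, C=12, A=6
G+C = 19, so %GC = 19/37 × 100 = 51.351%
Salt term: 16.6 × (-3) = -49.8
GC term: 0.41 × 51.351 = 21.054; length term: −675/37 = −18.243
Tm = 81.5 + (-49.8) + 21.054 − 18.243 = 34.511 → 34.5°C

34.5°C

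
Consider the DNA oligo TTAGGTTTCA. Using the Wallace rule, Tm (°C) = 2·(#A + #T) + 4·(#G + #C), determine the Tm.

26°C

Counting bases: A=2, C=1, T=5, G=2
So N_AT = 7 and N_GC = 3.
Tm = 4·3 + 2·7 = 12 + 14 = 26°C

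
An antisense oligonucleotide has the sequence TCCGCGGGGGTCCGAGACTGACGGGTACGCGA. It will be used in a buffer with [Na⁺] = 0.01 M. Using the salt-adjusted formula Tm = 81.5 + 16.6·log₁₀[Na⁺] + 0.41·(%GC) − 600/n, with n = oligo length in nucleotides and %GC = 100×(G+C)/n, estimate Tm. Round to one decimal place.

59.0°C

Length n = 32. Base counts: G=14, C=9, A=5, T=4
G+C = 23, so %GC = 23/32 × 100 = 71.875%
Salt term: 16.6 × (-2) = -33.2
GC term: 0.41 × 71.875 = 29.469; length term: −600/32 = −18.75
Tm = 81.5 + (-33.2) + 29.469 − 18.75 = 59.019 → 59.0°C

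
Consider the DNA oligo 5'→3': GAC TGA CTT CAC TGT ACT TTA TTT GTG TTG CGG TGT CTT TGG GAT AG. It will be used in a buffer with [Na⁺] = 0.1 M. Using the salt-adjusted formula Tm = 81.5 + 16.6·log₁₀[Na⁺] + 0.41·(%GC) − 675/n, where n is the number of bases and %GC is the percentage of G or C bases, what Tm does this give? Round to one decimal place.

Length n = 47. Counting bases: T=20, G=13, C=7, A=7
G+C = 20, so %GC = 20/47 × 100 = 42.553%
Salt term: 16.6 × (-1) = -16.6
GC term: 0.41 × 42.553 = 17.447; length term: −675/47 = −14.362
Tm = 81.5 + (-16.6) + 17.447 − 14.362 = 67.985 → 68.0°C

68.0°C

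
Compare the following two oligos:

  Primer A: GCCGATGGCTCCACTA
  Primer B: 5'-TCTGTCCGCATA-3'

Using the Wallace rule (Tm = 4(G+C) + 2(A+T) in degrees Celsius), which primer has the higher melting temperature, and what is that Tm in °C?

Primer A: A+T=6, G+C=10 → Tm = 2(6)+4(10) = 52°C
Primer B: A+T=6, G+C=6 → Tm = 2(6)+4(6) = 36°C
52°C vs 36°C → primer A is higher.

Primer A, 52°C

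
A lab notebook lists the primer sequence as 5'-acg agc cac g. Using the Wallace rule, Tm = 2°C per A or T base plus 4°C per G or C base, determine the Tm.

Scanning the sequence gives G=3, T=0, C=4, A=3.
A+T = 3, G+C = 7
Tm = 2(3) + 4(7) = 6 + 28 = 34°C

34°C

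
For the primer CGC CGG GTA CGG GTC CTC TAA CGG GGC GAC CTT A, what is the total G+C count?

A=5, T=6, C=11, G=12
Total G or C: 12 + 11 = 23

23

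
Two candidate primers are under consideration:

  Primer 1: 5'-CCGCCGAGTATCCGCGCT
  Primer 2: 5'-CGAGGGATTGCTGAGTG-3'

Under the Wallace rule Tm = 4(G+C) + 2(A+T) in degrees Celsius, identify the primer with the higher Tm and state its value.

Primer 1: A+T=5, G+C=13 → Tm = 2(5)+4(13) = 62°C
Primer 2: A+T=7, G+C=10 → Tm = 2(7)+4(10) = 54°C
62°C vs 54°C → primer 1 is higher.

Primer 1, 62°C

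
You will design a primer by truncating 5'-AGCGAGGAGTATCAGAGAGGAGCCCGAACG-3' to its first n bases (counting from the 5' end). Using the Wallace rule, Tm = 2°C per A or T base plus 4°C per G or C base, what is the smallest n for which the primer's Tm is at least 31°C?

First 9 bases: AGCGAGGAG → Tm = 30°C (< 31°C)
First 10 bases: AGCGAGGAGT → Tm = 32°C (≥ 31°C)
Since every base adds ≥2°C, Tm only increases with n, so the threshold is first crossed at n = 10.

n = 10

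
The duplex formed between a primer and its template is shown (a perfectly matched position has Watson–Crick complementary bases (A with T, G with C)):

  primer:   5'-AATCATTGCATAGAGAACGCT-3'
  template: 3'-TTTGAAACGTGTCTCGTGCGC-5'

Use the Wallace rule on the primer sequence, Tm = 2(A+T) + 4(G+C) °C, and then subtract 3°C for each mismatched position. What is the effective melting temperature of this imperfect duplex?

Primer base counts: A=8, T=5, G=4, C=4 → A+T=13, G+C=8
Perfect-match Tm = 2(13) + 4(8) = 26 + 32 = 58°C
Mismatches (positions where the bases are not complementary): 5 (at positions 3, 5, 11, 16, 21)
Effective Tm = 58 − 5×3 = 58 − 15 = 43°C

43°C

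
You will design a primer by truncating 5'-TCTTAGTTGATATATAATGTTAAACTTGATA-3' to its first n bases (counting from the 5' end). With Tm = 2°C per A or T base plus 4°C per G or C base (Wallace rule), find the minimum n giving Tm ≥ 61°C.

n = 26

First 25 bases: TCTTAGTTGATATATAATGTTAAAC → Tm = 60°C (< 61°C)
First 26 bases: TCTTAGTTGATATATAATGTTAAACT → Tm = 62°C (≥ 61°C)
Since every base adds ≥2°C, Tm only increases with n, so the threshold is first crossed at n = 26.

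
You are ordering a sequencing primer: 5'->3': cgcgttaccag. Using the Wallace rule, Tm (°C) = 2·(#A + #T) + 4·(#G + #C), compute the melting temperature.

Base counts: G=3, C=4, A=2, T=2
So N_AT = 4 and N_GC = 7.
Tm = 2×4 + 4×7 = 36°C

36°C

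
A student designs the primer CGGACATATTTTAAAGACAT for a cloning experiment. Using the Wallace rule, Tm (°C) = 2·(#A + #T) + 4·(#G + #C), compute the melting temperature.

52°C

Base counts: T=6, A=8, C=3, G=3
So N_AT = 14 and N_GC = 6.
Tm = 2×14 + 4×6 = 52°C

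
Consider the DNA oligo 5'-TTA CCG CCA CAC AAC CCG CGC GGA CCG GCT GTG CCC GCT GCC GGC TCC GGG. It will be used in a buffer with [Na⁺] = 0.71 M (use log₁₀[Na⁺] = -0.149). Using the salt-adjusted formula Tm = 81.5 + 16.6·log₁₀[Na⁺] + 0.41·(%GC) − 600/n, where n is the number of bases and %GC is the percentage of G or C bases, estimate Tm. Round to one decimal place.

Length n = 51. Counting bases: A=6, G=16, C=23, T=6
G+C = 39, so %GC = 39/51 × 100 = 76.471%
Salt term: 16.6 × (-0.149) = -2.473
GC term: 0.41 × 76.471 = 31.353; length term: −600/51 = −11.765
Tm = 81.5 + (-2.473) + 31.353 − 11.765 = 98.615 → 98.6°C

98.6°C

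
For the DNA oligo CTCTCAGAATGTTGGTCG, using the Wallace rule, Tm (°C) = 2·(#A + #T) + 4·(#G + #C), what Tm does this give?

54°C

Base counts: T=6, C=4, G=5, A=3
AT pairs contribute 9, GC pairs contribute 9.
Tm = 2×9 + 4×9 = 54°C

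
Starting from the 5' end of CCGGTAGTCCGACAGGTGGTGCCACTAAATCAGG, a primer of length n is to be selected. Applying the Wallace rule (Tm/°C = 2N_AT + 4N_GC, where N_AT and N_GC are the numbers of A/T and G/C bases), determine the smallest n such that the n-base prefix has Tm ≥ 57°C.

n = 18

First 17 bases: CCGGTAGTCCGACAGGT → Tm = 56°C (< 57°C)
First 18 bases: CCGGTAGTCCGACAGGTG → Tm = 60°C (≥ 57°C)
Since every base adds ≥2°C, Tm only increases with n, so the threshold is first crossed at n = 18.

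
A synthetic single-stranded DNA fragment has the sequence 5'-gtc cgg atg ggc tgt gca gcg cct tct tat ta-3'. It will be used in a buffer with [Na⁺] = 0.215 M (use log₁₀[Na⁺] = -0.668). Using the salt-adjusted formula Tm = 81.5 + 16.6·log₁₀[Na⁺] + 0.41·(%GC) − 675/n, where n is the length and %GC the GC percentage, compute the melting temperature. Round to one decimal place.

72.4°C

Length n = 32. C=8, A=4, T=10, G=10
G+C = 18, so %GC = 18/32 × 100 = 56.25%
Salt term: 16.6 × (-0.668) = -11.089
GC term: 0.41 × 56.25 = 23.062; length term: −675/32 = −21.094
Tm = 81.5 + (-11.089) + 23.062 − 21.094 = 72.379 → 72.4°C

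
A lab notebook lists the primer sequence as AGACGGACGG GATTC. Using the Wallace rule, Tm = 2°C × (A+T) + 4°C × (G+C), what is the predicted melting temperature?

48°C

Base counts: A=4, T=2, G=6, C=3
So N_AT = 6 and N_GC = 9.
Tm = 2(6) + 4(9) = 12 + 36 = 48°C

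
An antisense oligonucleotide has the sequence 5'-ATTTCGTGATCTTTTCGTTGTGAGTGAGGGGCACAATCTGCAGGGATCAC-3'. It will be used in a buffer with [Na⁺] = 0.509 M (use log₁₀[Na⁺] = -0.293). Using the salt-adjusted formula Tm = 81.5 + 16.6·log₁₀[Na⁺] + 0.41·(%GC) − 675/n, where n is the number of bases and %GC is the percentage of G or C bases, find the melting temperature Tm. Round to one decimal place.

82.8°C

Length n = 50. C=9, G=15, T=16, A=10
G+C = 24, so %GC = 24/50 × 100 = 48%
Salt term: 16.6 × (-0.293) = -4.864
GC term: 0.41 × 48 = 19.68; length term: −675/50 = −13.5
Tm = 81.5 + (-4.864) + 19.68 − 13.5 = 82.816 → 82.8°C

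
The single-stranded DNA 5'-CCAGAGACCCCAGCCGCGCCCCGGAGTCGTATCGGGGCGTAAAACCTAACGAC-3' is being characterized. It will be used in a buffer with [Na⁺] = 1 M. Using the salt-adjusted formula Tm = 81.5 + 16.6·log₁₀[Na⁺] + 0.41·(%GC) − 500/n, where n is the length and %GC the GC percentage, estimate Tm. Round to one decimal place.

Length n = 53. Counting bases: T=5, A=13, C=20, G=15
G+C = 35, so %GC = 35/53 × 100 = 66.038%
Salt term: 16.6 × (0) = 0
GC term: 0.41 × 66.038 = 27.076; length term: −500/53 = −9.434
Tm = 81.5 + (0) + 27.076 − 9.434 = 99.142 → 99.1°C

99.1°C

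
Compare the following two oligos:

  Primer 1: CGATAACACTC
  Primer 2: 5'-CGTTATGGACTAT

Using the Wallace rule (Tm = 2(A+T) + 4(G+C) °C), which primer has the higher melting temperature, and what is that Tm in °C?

Primer 2, 36°C

Primer 1: A+T=6, G+C=5 → Tm = 2(6)+4(5) = 32°C
Primer 2: A+T=8, G+C=5 → Tm = 2(8)+4(5) = 36°C
32°C vs 36°C → primer 2 is higher.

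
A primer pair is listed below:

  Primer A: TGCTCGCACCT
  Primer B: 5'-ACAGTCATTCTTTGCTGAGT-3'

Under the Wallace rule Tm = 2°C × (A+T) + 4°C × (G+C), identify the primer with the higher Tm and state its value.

Primer A: A+T=4, G+C=7 → Tm = 2(4)+4(7) = 36°C
Primer B: A+T=12, G+C=8 → Tm = 2(12)+4(8) = 56°C
36°C vs 56°C → primer B is higher.

Primer B, 56°C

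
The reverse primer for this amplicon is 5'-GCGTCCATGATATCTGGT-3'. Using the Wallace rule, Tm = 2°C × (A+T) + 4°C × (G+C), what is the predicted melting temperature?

54°C

Base counts: C=4, G=5, A=3, T=6
A+T = 9, G+C = 9
Tm = 2×9 + 4×9 = 54°C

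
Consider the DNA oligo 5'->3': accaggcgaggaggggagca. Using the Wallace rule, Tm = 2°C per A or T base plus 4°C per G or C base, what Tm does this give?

68°C

Counting bases: A=6, G=10, T=0, C=4
AT pairs contribute 6, GC pairs contribute 14.
Tm = 4·14 + 2·6 = 56 + 12 = 68°C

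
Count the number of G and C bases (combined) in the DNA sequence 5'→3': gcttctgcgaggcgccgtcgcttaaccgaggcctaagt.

24

T=8, A=6, G=12, C=12
G+C = 12 + 12 = 24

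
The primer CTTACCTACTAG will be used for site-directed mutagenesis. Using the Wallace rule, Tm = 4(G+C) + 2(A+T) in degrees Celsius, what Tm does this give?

34°C

Counting bases: C=4, A=3, T=4, G=1
AT pairs contribute 7, GC pairs contribute 5.
Tm = 2×7 + 4×5 = 34°C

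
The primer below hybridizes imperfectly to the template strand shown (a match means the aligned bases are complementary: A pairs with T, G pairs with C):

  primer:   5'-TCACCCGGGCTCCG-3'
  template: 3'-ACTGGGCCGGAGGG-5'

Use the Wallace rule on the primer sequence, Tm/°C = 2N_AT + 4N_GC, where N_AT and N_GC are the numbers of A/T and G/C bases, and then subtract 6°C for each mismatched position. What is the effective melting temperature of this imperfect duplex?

Primer base counts: A=1, T=2, G=4, C=7 → A+T=3, G+C=11
Perfect-match Tm = 2(3) + 4(11) = 6 + 44 = 50°C
Mismatches (positions where the bases are not complementary): 3 (at positions 2, 9, 14)
Effective Tm = 50 − 3×6 = 50 − 18 = 32°C

32°C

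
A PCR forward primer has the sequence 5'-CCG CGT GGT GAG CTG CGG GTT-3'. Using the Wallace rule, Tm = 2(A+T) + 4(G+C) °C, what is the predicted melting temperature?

Scanning the sequence gives A=1, C=5, T=5, G=10.
So N_AT = 6 and N_GC = 15.
Tm = 2×6 + 4×15 = 72°C

72°C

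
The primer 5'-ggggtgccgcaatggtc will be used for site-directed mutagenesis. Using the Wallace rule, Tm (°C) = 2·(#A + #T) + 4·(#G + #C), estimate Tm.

58°C

Counting bases: C=4, G=8, T=3, A=2
So N_AT = 5 and N_GC = 12.
Tm = 2(5) + 4(12) = 10 + 48 = 58°C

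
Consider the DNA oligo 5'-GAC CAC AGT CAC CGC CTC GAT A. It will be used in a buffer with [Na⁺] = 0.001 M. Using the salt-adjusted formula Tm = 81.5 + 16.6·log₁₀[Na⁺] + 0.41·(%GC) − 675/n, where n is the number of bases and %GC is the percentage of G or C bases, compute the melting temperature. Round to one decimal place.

25.2°C

Length n = 22. Base counts: C=9, T=3, G=4, A=6
G+C = 13, so %GC = 13/22 × 100 = 59.091%
Salt term: 16.6 × (-3) = -49.8
GC term: 0.41 × 59.091 = 24.227; length term: −675/22 = −30.682
Tm = 81.5 + (-49.8) + 24.227 − 30.682 = 25.245 → 25.2°C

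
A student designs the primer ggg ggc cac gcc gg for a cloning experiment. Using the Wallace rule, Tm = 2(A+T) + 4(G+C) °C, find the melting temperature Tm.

G=8, A=1, T=0, C=5
A+T = 1, G+C = 13
Tm = 2(1) + 4(13) = 2 + 52 = 54°C

54°C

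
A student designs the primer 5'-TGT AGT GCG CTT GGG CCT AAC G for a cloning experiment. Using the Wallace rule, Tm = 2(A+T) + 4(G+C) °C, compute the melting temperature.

70°C

Counting bases: G=8, C=5, A=3, T=6
So N_AT = 9 and N_GC = 13.
Tm = 2(9) + 4(13) = 18 + 52 = 70°C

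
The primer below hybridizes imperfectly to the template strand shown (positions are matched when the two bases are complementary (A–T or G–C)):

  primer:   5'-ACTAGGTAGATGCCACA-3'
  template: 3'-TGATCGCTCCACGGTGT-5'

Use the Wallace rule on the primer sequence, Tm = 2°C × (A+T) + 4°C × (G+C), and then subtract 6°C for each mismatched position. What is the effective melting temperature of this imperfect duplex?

32°C

Primer base counts: A=6, T=3, G=4, C=4 → A+T=9, G+C=8
Perfect-match Tm = 2(9) + 4(8) = 18 + 32 = 50°C
Mismatches (positions where the bases are not complementary): 3 (at positions 6, 7, 10)
Effective Tm = 50 − 3×6 = 50 − 18 = 32°C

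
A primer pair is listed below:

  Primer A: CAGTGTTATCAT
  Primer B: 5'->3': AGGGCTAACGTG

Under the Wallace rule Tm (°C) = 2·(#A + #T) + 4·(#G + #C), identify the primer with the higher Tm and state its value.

Primer B, 38°C

Primer A: A+T=8, G+C=4 → Tm = 2(8)+4(4) = 32°C
Primer B: A+T=5, G+C=7 → Tm = 2(5)+4(7) = 38°C
32°C vs 38°C → primer B is higher.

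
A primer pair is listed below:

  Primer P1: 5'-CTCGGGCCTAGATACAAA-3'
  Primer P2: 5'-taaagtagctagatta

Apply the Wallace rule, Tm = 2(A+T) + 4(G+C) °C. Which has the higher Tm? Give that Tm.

Primer P1, 54°C

Primer P1: A+T=9, G+C=9 → Tm = 2(9)+4(9) = 54°C
Primer P2: A+T=12, G+C=4 → Tm = 2(12)+4(4) = 40°C
54°C vs 40°C → primer P1 is higher.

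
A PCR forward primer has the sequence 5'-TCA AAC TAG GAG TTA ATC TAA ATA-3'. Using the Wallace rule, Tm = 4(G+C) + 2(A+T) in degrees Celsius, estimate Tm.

60°C

A=11, C=3, T=7, G=3
So N_AT = 18 and N_GC = 6.
Tm = 2×18 + 4×6 = 60°C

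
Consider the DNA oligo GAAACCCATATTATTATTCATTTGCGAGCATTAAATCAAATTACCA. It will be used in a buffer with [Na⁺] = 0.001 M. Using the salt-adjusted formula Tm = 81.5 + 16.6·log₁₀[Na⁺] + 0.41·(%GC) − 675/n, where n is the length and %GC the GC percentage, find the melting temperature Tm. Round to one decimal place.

28.6°C

Length n = 46. Base counts: T=15, C=9, A=18, G=4
G+C = 13, so %GC = 13/46 × 100 = 28.261%
Salt term: 16.6 × (-3) = -49.8
GC term: 0.41 × 28.261 = 11.587; length term: −675/46 = −14.674
Tm = 81.5 + (-49.8) + 11.587 − 14.674 = 28.613 → 28.6°C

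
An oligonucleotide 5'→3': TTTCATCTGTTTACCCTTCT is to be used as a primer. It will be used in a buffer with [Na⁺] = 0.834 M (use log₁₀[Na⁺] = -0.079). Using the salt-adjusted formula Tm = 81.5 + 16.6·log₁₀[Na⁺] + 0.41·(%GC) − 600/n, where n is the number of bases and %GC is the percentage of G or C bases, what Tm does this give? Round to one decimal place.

Length n = 20. Base counts: C=6, G=1, A=2, T=11
G+C = 7, so %GC = 7/20 × 100 = 35%
Salt term: 16.6 × (-0.079) = -1.311
GC term: 0.41 × 35 = 14.35; length term: −600/20 = −30
Tm = 81.5 + (-1.311) + 14.35 − 30 = 64.539 → 64.5°C

64.5°C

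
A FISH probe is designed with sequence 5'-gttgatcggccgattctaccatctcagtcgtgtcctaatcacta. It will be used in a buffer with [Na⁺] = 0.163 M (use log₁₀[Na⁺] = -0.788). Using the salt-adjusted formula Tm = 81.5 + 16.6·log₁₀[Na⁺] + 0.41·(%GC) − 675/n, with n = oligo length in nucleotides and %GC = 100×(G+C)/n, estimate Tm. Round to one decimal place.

Length n = 44. Counting bases: A=9, G=8, C=13, T=14
G+C = 21, so %GC = 21/44 × 100 = 47.727%
Salt term: 16.6 × (-0.788) = -13.081
GC term: 0.41 × 47.727 = 19.568; length term: −675/44 = −15.341
Tm = 81.5 + (-13.081) + 19.568 − 15.341 = 72.646 → 72.6°C

72.6°C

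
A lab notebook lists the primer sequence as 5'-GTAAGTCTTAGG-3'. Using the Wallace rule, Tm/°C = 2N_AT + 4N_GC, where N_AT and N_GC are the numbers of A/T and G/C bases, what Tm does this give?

34°C

Counting bases: T=4, A=3, C=1, G=4
AT pairs contribute 7, GC pairs contribute 5.
Tm = 2(7) + 4(5) = 14 + 20 = 34°C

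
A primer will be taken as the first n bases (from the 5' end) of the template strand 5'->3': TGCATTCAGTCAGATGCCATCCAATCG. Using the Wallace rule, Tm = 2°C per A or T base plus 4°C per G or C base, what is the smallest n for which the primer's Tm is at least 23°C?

First 8 bases: TGCATTCA → Tm = 22°C (< 23°C)
First 9 bases: TGCATTCAG → Tm = 26°C (≥ 23°C)
Each additional base adds 2°C (A/T) or 4°C (G/C), so Tm is non-decreasing in n; n = 9 is the first length to reach 23°C.

n = 9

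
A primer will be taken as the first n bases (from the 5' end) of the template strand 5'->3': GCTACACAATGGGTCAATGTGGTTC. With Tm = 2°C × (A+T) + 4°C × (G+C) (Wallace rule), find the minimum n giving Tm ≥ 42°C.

First 13 bases: GCTACACAATGGG → Tm = 40°C (< 42°C)
First 14 bases: GCTACACAATGGGT → Tm = 42°C (≥ 42°C)
Since every base adds ≥2°C, Tm only increases with n, so the threshold is first crossed at n = 14.

n = 14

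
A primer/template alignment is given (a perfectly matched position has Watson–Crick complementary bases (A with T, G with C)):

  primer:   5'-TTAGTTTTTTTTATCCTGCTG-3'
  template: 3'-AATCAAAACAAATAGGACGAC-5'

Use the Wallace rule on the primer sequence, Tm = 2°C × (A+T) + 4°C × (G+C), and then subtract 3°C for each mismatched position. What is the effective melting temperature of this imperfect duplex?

51°C

Primer base counts: A=2, T=13, G=3, C=3 → A+T=15, G+C=6
Perfect-match Tm = 2(15) + 4(6) = 30 + 24 = 54°C
Mismatches (positions where the bases are not complementary): 1 (at position 9)
Effective Tm = 54 − 1×3 = 54 − 3 = 51°C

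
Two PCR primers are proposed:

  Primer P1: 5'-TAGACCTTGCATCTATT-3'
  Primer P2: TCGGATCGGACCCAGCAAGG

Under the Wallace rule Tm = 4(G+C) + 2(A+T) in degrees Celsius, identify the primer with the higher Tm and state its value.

Primer P1: A+T=11, G+C=6 → Tm = 2(11)+4(6) = 46°C
Primer P2: A+T=7, G+C=13 → Tm = 2(7)+4(13) = 66°C
46°C vs 66°C → primer P2 is higher.

Primer P2, 66°C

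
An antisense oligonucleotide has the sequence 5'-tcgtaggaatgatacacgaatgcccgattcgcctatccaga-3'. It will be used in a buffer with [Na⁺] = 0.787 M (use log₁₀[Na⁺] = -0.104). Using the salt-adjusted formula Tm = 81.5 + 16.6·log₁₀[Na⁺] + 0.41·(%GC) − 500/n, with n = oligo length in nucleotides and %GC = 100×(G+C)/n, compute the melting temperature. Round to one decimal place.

87.6°C

Length n = 41. Scanning the sequence gives C=11, G=9, T=9, A=12.
G+C = 20, so %GC = 20/41 × 100 = 48.78%
Salt term: 16.6 × (-0.104) = -1.726
GC term: 0.41 × 48.78 = 20; length term: −500/41 = −12.195
Tm = 81.5 + (-1.726) + 20 − 12.195 = 87.579 → 87.6°C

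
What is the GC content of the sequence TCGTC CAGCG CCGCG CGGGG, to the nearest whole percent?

85%

Scanning the sequence gives G=9, C=8, T=2, A=1.
G+C = 9 + 8 = 17 out of 20 bases
%GC = 17/20 × 100 = 85% ≈ 85%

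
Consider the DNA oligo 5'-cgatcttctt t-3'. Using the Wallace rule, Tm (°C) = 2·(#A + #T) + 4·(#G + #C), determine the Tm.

30°C

Base counts: A=1, T=6, G=1, C=3
AT pairs contribute 7, GC pairs contribute 4.
Tm = 2×7 + 4×4 = 30°C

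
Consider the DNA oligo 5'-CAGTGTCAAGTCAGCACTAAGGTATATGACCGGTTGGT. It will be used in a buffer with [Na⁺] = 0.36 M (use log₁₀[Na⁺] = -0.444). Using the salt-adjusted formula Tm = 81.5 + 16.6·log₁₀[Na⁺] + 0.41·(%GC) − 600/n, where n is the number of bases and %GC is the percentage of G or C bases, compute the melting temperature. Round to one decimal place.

77.8°C

Length n = 38. Scanning the sequence gives A=10, G=11, T=10, C=7.
G+C = 18, so %GC = 18/38 × 100 = 47.368%
Salt term: 16.6 × (-0.444) = -7.37
GC term: 0.41 × 47.368 = 19.421; length term: −600/38 = −15.789
Tm = 81.5 + (-7.37) + 19.421 − 15.789 = 77.762 → 77.8°C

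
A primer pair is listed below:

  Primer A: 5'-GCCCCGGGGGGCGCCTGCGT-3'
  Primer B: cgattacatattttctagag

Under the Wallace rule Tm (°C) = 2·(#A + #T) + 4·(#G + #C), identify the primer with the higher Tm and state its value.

Primer A, 76°C

Primer A: A+T=2, G+C=18 → Tm = 2(2)+4(18) = 76°C
Primer B: A+T=14, G+C=6 → Tm = 2(14)+4(6) = 52°C
76°C vs 52°C → primer A is higher.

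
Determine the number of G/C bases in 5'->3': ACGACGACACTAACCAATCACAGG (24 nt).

12

Counting bases: C=8, A=10, G=4, T=2
G+C = 4 + 8 = 12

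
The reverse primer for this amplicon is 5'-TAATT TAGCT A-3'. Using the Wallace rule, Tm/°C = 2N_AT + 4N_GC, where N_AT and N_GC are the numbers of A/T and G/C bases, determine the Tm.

Counting bases: C=1, A=4, G=1, T=5
A+T = 9, G+C = 2
Tm = 2(9) + 4(2) = 18 + 8 = 26°C

26°C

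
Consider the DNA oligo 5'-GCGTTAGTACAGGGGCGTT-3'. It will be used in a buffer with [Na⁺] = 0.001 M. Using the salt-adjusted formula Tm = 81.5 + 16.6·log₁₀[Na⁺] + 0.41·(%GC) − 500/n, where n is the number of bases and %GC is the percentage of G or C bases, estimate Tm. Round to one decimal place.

Length n = 19. Base counts: T=5, C=3, A=3, G=8
G+C = 11, so %GC = 11/19 × 100 = 57.895%
Salt term: 16.6 × (-3) = -49.8
GC term: 0.41 × 57.895 = 23.737; length term: −500/19 = −26.316
Tm = 81.5 + (-49.8) + 23.737 − 26.316 = 29.121 → 29.1°C

29.1°C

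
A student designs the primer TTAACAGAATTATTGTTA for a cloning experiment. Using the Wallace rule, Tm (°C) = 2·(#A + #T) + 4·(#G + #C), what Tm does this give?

A=7, T=8, C=1, G=2
So N_AT = 15 and N_GC = 3.
Tm = 2×15 + 4×3 = 42°C

42°C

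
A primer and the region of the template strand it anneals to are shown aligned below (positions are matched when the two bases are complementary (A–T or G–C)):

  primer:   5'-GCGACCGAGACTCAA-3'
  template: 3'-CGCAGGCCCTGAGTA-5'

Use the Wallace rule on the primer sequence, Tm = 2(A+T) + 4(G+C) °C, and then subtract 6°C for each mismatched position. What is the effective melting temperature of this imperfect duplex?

Primer base counts: A=5, T=1, G=4, C=5 → A+T=6, G+C=9
Perfect-match Tm = 2(6) + 4(9) = 12 + 36 = 48°C
Mismatches (positions where the bases are not complementary): 3 (at positions 4, 8, 15)
Effective Tm = 48 − 3×6 = 48 − 18 = 30°C

30°C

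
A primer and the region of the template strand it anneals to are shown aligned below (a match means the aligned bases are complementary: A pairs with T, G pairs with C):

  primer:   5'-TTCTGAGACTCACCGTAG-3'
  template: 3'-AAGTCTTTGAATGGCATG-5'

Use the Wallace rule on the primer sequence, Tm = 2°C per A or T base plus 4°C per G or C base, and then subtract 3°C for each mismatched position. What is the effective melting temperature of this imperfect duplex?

42°C

Primer base counts: A=4, T=5, G=4, C=5 → A+T=9, G+C=9
Perfect-match Tm = 2(9) + 4(9) = 18 + 36 = 54°C
Mismatches (positions where the bases are not complementary): 4 (at positions 4, 7, 11, 18)
Effective Tm = 54 − 4×3 = 54 − 12 = 42°C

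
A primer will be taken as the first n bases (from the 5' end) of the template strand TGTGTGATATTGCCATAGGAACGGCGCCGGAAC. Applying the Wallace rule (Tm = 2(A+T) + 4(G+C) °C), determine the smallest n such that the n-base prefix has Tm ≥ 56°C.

n = 20

First 19 bases: TGTGTGATATTGCCATAGG → Tm = 54°C (< 56°C)
First 20 bases: TGTGTGATATTGCCATAGGA → Tm = 56°C (≥ 56°C)
Each additional base adds 2°C (A/T) or 4°C (G/C), so Tm is non-decreasing in n; n = 20 is the first length to reach 56°C.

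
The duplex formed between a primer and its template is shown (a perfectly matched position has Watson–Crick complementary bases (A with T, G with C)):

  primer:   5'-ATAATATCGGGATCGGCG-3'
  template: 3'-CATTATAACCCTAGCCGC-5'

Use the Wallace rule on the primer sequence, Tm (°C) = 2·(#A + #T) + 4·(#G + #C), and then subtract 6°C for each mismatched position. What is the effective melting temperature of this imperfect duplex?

Primer base counts: A=5, T=4, G=6, C=3 → A+T=9, G+C=9
Perfect-match Tm = 2(9) + 4(9) = 18 + 36 = 54°C
Mismatches (positions where the bases are not complementary): 2 (at positions 1, 8)
Effective Tm = 54 − 2×6 = 54 − 12 = 42°C

42°C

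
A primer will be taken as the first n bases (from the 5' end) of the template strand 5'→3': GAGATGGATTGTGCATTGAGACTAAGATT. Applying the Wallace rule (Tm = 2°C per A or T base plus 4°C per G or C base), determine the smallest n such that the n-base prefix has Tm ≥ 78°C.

n = 28

First 27 bases: GAGATGGATTGTGCATTGAGACTAAGA → Tm = 76°C (< 78°C)
First 28 bases: GAGATGGATTGTGCATTGAGACTAAGAT → Tm = 78°C (≥ 78°C)
Since every base adds ≥2°C, Tm only increases with n, so the threshold is first crossed at n = 28.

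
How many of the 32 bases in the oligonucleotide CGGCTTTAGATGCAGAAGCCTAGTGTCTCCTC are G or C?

17

Scanning the sequence gives A=6, C=9, T=9, G=8.
G+C = 8 + 9 = 17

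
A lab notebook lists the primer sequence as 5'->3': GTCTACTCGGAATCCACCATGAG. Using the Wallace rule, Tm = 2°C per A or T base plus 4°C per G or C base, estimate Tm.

Scanning the sequence gives G=5, T=5, A=6, C=7.
A+T = 11, G+C = 12
Tm = 4·12 + 2·11 = 48 + 22 = 70°C

70°C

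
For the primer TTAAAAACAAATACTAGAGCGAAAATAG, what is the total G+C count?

7

Scanning the sequence gives C=3, T=5, G=4, A=16.
Total G or C: 4 + 3 = 7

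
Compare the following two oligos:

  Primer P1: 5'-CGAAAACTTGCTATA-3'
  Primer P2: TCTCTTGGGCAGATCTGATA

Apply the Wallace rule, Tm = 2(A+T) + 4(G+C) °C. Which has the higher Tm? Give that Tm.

Primer P1: A+T=10, G+C=5 → Tm = 2(10)+4(5) = 40°C
Primer P2: A+T=11, G+C=9 → Tm = 2(11)+4(9) = 58°C
40°C vs 58°C → primer P2 is higher.

Primer P2, 58°C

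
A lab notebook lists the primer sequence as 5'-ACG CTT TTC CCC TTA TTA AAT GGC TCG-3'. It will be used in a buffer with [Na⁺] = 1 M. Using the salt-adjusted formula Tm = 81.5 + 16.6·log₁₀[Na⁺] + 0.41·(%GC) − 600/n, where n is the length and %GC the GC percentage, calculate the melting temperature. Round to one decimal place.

77.5°C

Length n = 27. G=4, A=5, T=10, C=8
G+C = 12, so %GC = 12/27 × 100 = 44.444%
Salt term: 16.6 × (0) = 0
GC term: 0.41 × 44.444 = 18.222; length term: −600/27 = −22.222
Tm = 81.5 + (0) + 18.222 − 22.222 = 77.5 → 77.5°C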